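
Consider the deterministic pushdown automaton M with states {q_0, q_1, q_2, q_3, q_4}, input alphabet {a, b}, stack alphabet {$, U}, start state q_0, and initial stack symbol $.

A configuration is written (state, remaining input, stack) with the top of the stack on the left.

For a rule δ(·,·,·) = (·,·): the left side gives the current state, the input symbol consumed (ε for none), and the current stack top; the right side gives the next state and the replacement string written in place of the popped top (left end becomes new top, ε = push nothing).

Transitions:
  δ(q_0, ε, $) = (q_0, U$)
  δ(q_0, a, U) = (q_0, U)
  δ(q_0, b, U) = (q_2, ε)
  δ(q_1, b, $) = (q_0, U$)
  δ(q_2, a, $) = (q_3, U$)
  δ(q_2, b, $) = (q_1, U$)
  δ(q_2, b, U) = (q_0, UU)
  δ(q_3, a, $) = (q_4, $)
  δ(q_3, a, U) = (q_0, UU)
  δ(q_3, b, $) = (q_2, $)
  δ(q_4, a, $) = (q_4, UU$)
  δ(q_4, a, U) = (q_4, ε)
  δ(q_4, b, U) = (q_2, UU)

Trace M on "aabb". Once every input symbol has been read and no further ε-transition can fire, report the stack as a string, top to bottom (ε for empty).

U$

(q_0, aabb, $) ⊢ (q_0, aabb, U$) ⊢ (q_0, abb, U$) ⊢ (q_0, bb, U$) ⊢ (q_2, b, $) ⊢ (q_1, ε, U$)
All input consumed in state q_1 with stack U$.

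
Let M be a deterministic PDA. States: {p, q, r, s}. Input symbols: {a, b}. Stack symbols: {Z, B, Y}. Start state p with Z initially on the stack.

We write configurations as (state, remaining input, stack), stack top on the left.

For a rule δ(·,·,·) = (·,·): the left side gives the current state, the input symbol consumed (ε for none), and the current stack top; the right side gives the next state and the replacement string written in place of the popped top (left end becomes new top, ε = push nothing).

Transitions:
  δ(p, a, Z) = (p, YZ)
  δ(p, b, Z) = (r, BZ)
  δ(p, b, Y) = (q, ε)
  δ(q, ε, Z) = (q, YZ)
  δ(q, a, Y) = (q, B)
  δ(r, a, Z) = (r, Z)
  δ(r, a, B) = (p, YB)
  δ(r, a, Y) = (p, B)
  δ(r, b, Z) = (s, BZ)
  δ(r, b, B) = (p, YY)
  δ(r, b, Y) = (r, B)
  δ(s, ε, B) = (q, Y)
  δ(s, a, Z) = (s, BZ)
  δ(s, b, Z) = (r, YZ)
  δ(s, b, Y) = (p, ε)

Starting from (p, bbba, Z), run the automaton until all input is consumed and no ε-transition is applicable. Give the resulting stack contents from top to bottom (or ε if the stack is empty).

BZ

(p, bbba, Z)
  read b, top Z: go to r, push BZ → (r, bba, BZ)
  read b, top B: go to p, push YY → (p, ba, YYZ)
  read b, top Y: go to q, push ε → (q, a, YZ)
  read a, top Y: go to q, push B → (q, ε, BZ)
All input consumed in state q with stack BZ.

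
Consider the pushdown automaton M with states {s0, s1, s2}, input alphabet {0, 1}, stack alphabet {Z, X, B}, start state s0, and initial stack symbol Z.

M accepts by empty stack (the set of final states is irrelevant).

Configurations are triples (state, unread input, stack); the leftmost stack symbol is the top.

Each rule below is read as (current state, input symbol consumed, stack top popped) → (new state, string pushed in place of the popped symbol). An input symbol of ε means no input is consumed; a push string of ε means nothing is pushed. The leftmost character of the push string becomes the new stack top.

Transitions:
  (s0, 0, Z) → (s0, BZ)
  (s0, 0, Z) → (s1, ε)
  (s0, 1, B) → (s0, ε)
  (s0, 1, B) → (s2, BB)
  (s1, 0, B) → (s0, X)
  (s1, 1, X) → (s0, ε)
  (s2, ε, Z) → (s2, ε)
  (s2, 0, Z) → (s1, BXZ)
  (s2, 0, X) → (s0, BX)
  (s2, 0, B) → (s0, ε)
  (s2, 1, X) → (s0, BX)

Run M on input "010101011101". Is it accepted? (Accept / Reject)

No computation consumes all input and empties the stack.

Reject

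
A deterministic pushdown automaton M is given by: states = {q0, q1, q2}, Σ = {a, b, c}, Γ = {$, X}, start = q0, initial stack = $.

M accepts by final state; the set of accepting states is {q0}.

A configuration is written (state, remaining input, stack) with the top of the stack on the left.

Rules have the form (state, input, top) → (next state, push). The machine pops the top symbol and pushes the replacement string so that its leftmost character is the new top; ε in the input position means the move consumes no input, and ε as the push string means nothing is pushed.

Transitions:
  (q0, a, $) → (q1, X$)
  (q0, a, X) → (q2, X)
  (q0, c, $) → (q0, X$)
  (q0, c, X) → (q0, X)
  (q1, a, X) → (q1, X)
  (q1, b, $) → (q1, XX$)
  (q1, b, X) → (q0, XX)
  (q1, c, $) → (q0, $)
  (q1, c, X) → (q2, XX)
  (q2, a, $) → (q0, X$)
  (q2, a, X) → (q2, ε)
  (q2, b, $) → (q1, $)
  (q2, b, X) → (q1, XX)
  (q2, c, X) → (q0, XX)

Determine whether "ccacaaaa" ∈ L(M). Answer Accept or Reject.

Accept

(q0, ccacaaaa, $) ⊢ (q0, cacaaaa, X$) ⊢ (q0, acaaaa, X$) ⊢ (q2, caaaa, X$) ⊢ (q0, aaaa, XX$) ⊢ (q2, aaa, XX$) ⊢ (q2, aa, X$) ⊢ (q2, a, $) ⊢ (q0, ε, X$)
All input consumed; state q0 ∈ F.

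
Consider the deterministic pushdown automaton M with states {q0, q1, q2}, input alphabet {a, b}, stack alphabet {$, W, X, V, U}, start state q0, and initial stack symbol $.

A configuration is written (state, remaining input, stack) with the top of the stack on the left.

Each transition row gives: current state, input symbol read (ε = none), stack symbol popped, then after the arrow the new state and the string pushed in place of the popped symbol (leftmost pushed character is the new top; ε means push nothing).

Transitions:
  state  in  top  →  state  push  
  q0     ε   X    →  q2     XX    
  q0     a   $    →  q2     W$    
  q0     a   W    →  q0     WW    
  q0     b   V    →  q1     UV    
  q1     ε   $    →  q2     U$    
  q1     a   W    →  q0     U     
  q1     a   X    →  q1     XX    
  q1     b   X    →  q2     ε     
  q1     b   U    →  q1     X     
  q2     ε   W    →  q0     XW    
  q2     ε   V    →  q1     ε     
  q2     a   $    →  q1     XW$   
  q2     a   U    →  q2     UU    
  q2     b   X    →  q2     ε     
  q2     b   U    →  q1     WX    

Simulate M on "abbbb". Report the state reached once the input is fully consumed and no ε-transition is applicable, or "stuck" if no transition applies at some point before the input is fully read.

q2

(q0, abbbb, $) ⊢ (q2, bbbb, W$) ⊢ (q0, bbbb, XW$) ⊢ (q2, bbbb, XXW$) ⊢ (q2, bbb, XW$) ⊢ (q2, bb, W$) ⊢ (q0, bb, XW$) ⊢ (q2, bb, XXW$) ⊢ (q2, b, XW$) ⊢ (q2, ε, W$) ⊢ (q0, ε, XW$) ⊢ (q2, ε, XXW$)
All input consumed; M is in state q2.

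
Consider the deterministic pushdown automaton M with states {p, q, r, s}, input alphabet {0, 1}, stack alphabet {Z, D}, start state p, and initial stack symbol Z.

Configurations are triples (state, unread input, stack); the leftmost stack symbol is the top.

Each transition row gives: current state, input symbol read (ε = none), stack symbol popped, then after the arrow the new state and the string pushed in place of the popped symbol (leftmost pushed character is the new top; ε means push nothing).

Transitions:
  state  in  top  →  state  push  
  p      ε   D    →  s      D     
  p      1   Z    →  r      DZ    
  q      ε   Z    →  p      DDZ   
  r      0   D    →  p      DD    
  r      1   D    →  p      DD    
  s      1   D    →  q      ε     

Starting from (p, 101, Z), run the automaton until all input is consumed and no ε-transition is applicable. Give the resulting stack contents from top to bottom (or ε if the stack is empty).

DZ

(p, 101, Z)
  read 1, top Z: go to r, push DZ → (r, 01, DZ)
  read 0, top D: go to p, push DD → (p, 1, DDZ)
  ε-move, top D: go to s, push D → (s, 1, DDZ)
  read 1, top D: go to q, push ε → (q, ε, DZ)
All input consumed in state q with stack DZ.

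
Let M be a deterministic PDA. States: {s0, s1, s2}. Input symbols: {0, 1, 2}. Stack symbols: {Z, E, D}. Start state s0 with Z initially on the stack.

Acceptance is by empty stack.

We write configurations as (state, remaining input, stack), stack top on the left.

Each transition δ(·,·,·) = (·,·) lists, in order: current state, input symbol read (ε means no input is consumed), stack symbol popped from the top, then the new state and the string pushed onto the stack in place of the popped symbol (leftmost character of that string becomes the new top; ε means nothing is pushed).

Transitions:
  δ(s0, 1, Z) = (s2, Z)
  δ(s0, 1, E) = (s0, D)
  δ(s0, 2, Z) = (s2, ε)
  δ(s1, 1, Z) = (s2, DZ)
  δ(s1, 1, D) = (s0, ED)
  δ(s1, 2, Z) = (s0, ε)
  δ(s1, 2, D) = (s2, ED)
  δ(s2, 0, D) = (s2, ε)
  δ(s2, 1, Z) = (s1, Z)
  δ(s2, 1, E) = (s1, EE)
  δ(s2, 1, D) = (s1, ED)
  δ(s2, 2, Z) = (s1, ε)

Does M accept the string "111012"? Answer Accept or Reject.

(s0, 111012, Z)
  read 1, top Z: go to s2, push Z → (s2, 11012, Z)
  read 1, top Z: go to s1, push Z → (s1, 1012, Z)
  read 1, top Z: go to s2, push DZ → (s2, 012, DZ)
  read 0, top D: go to s2, push ε → (s2, 12, Z)
  read 1, top Z: go to s1, push Z → (s1, 2, Z)
  read 2, top Z: go to s0, push ε → (s0, ε, ε)
All input consumed and the stack is empty.

Accept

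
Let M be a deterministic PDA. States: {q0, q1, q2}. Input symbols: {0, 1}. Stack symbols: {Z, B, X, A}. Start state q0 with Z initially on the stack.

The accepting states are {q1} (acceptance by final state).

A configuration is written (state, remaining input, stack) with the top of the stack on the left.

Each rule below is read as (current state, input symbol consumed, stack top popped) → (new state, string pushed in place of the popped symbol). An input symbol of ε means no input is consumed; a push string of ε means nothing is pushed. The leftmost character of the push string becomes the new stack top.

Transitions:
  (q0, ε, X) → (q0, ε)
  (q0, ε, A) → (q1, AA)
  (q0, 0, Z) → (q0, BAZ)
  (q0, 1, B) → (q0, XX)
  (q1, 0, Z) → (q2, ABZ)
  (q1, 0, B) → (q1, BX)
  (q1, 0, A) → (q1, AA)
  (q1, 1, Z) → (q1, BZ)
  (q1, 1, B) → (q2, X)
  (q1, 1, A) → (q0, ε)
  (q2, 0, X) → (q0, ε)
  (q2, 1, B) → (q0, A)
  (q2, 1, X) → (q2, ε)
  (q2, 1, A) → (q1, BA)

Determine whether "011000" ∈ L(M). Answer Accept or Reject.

Accept

(q0, 011000, Z) ⊢ (q0, 11000, BAZ) ⊢ (q0, 1000, XXAZ) ⊢ (q0, 1000, XAZ) ⊢ (q0, 1000, AZ) ⊢ (q1, 1000, AAZ) ⊢ (q0, 000, AZ) ⊢ (q1, 000, AAZ) ⊢ (q1, 00, AAAZ) ⊢ (q1, 0, AAAAZ) ⊢ (q1, ε, AAAAAZ)
All input consumed; state q1 ∈ F.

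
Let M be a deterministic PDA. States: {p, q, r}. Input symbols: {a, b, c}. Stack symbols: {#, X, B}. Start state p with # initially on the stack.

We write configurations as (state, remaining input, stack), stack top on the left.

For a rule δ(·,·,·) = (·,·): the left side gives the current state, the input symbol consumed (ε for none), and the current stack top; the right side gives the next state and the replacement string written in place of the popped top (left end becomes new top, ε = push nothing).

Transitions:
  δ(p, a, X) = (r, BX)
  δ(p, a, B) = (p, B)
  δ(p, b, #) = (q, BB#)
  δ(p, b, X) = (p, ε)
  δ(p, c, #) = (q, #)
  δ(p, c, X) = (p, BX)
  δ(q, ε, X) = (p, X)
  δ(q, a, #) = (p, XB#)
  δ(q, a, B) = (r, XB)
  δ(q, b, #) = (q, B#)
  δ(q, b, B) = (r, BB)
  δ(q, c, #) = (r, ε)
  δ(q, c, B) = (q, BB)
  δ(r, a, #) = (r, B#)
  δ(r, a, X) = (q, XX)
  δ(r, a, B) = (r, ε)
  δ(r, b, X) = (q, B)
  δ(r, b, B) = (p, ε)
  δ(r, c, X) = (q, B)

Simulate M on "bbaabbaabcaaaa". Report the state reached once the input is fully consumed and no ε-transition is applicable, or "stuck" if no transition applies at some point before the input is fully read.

p

(p, bbaabbaabcaaaa, #) ⊢ (q, baabbaabcaaaa, BB#) ⊢ (r, aabbaabcaaaa, BBB#) ⊢ (r, abbaabcaaaa, BB#) ⊢ (r, bbaabcaaaa, B#) ⊢ (p, baabcaaaa, #) ⊢ (q, aabcaaaa, BB#) ⊢ (r, abcaaaa, XBB#) ⊢ (q, bcaaaa, XXBB#) ⊢ (p, bcaaaa, XXBB#) ⊢ (p, caaaa, XBB#) ⊢ (p, aaaa, BXBB#) ⊢ (p, aaa, BXBB#) ⊢ (p, aa, BXBB#) ⊢ (p, a, BXBB#) ⊢ (p, ε, BXBB#)
All input consumed; M is in state p.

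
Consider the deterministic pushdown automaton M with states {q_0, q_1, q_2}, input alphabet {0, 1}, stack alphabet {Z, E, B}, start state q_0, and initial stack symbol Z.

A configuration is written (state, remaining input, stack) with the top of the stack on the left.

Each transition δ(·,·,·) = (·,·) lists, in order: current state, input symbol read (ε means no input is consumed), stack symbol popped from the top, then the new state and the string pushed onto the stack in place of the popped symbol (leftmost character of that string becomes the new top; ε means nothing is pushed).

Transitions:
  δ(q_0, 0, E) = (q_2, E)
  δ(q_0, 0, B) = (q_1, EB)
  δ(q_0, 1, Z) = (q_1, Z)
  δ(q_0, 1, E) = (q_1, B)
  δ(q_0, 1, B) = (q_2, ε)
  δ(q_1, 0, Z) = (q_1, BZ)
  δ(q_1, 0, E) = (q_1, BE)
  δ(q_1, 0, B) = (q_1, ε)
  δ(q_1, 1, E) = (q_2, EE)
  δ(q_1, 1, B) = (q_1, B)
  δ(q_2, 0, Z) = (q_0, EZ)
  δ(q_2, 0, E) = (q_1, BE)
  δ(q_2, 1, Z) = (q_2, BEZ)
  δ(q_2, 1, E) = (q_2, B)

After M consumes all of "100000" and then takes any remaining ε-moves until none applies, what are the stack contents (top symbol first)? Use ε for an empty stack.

BZ

(q_0, 100000, Z) ⊢ (q_1, 00000, Z) ⊢ (q_1, 0000, BZ) ⊢ (q_1, 000, Z) ⊢ (q_1, 00, BZ) ⊢ (q_1, 0, Z) ⊢ (q_1, ε, BZ)
All input consumed in state q_1 with stack BZ.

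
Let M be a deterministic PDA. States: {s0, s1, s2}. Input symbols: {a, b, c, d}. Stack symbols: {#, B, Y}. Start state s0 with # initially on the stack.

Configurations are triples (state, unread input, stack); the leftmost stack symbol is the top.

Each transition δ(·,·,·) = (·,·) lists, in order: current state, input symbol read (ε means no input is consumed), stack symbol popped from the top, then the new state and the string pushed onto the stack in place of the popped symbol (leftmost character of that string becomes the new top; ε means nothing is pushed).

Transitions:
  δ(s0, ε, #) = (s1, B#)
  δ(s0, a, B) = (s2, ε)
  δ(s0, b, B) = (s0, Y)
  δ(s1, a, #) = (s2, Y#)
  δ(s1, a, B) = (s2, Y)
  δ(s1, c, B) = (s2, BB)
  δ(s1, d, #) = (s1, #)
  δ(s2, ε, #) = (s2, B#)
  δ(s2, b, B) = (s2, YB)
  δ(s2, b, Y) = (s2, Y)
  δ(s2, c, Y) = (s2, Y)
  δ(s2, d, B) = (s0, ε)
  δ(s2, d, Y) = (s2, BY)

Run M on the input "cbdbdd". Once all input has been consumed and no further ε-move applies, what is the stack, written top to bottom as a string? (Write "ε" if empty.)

YBYBB#

(s0, cbdbdd, #)
  ε-move, top #: go to s1, push B# → (s1, cbdbdd, B#)
  read c, top B: go to s2, push BB → (s2, bdbdd, BB#)
  read b, top B: go to s2, push YB → (s2, dbdd, YBB#)
  read d, top Y: go to s2, push BY → (s2, bdd, BYBB#)
  read b, top B: go to s2, push YB → (s2, dd, YBYBB#)
  read d, top Y: go to s2, push BY → (s2, d, BYBYBB#)
  read d, top B: go to s0, push ε → (s0, ε, YBYBB#)
All input consumed in state s0 with stack YBYBB#.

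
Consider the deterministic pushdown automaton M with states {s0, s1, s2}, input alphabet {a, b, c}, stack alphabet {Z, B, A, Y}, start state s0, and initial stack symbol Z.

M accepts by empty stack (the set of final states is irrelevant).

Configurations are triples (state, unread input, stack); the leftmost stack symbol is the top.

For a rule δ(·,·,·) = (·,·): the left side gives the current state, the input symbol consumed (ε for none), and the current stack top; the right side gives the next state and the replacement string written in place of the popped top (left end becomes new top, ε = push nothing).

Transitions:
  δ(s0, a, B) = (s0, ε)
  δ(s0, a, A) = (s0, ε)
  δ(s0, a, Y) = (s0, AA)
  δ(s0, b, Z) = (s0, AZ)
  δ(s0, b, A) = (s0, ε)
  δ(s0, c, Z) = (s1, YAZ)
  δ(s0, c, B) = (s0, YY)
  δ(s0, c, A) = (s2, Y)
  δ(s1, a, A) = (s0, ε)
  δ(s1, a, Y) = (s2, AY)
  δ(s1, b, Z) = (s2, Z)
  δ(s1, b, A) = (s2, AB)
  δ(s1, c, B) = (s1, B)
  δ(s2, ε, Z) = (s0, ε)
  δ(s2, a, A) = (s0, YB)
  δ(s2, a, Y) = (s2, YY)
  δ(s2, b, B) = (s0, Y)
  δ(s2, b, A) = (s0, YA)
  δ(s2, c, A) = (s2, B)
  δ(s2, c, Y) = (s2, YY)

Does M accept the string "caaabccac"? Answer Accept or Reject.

Reject

(s0, caaabccac, Z)
  read c, top Z: go to s1, push YAZ → (s1, aaabccac, YAZ)
  read a, top Y: go to s2, push AY → (s2, aabccac, AYAZ)
  read a, top A: go to s0, push YB → (s0, abccac, YBYAZ)
  read a, top Y: go to s0, push AA → (s0, bccac, AABYAZ)
  read b, top A: go to s0, push ε → (s0, ccac, ABYAZ)
  read c, top A: go to s2, push Y → (s2, cac, YBYAZ)
  read c, top Y: go to s2, push YY → (s2, ac, YYBYAZ)
  read a, top Y: go to s2, push YY → (s2, c, YYYBYAZ)
  read c, top Y: go to s2, push YY → (s2, ε, YYYYBYAZ)
All input consumed; stack is YYYYBYAZ, not empty, and no further ε-move applies.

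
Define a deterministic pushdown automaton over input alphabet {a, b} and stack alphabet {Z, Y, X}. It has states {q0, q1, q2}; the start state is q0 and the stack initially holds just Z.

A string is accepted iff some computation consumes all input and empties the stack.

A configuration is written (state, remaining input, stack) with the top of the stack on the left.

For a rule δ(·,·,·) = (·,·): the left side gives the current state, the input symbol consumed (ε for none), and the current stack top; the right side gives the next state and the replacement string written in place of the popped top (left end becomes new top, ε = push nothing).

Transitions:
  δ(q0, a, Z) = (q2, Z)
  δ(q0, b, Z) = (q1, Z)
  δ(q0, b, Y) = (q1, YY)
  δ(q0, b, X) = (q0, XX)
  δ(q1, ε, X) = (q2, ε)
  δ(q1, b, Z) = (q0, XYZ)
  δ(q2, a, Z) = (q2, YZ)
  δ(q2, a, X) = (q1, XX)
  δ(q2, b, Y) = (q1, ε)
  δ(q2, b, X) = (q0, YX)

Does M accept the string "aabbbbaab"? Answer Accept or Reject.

Reject

(q0, aabbbbaab, Z) ⊢ (q2, abbbbaab, Z) ⊢ (q2, bbbbaab, YZ) ⊢ (q1, bbbaab, Z) ⊢ (q0, bbaab, XYZ) ⊢ (q0, baab, XXYZ) ⊢ (q0, aab, XXXYZ)
No transition applies at (q0, aab, XXXYZ); input not fully consumed.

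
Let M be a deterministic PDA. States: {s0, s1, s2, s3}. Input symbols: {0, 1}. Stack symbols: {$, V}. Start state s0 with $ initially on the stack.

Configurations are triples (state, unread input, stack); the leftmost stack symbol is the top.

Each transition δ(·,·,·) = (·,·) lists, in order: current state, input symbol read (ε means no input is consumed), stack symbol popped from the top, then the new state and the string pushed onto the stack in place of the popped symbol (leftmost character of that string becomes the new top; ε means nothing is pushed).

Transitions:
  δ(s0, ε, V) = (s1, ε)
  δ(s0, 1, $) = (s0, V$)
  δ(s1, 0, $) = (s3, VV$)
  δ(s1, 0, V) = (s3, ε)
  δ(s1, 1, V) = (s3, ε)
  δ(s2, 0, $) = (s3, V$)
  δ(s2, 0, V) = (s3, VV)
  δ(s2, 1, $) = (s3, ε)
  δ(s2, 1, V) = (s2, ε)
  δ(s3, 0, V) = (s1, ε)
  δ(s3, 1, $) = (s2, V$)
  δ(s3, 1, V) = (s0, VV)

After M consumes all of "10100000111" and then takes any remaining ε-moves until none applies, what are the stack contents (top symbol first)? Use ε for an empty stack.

(s0, 10100000111, $)
  read 1, top $: go to s0, push V$ → (s0, 0100000111, V$)
  ε-move, top V: go to s1, push ε → (s1, 0100000111, $)
  read 0, top $: go to s3, push VV$ → (s3, 100000111, VV$)
  read 1, top V: go to s0, push VV → (s0, 00000111, VVV$)
  ε-move, top V: go to s1, push ε → (s1, 00000111, VV$)
  read 0, top V: go to s3, push ε → (s3, 0000111, V$)
  read 0, top V: go to s1, push ε → (s1, 000111, $)
  read 0, top $: go to s3, push VV$ → (s3, 00111, VV$)
  read 0, top V: go to s1, push ε → (s1, 0111, V$)
  read 0, top V: go to s3, push ε → (s3, 111, $)
  read 1, top $: go to s2, push V$ → (s2, 11, V$)
  read 1, top V: go to s2, push ε → (s2, 1, $)
  read 1, top $: go to s3, push ε → (s3, ε, ε)
All input consumed in state s3 with stack ε.

ε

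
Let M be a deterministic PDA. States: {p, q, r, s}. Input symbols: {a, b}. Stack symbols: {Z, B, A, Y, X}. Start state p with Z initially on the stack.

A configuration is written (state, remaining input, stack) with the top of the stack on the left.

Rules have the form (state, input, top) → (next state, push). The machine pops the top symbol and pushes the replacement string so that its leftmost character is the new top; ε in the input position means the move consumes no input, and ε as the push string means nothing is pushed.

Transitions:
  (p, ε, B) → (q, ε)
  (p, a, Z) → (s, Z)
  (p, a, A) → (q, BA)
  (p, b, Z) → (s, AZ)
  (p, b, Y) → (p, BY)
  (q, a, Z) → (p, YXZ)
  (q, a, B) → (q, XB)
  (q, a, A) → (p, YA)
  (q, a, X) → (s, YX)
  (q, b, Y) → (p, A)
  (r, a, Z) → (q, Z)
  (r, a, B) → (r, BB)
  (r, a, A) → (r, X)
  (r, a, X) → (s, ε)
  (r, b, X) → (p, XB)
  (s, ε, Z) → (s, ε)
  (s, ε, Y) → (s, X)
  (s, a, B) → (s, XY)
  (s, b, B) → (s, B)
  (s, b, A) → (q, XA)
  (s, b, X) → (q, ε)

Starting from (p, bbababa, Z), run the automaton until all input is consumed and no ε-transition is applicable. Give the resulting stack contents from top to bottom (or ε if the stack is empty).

XXAZ

(p, bbababa, Z)
  read b, top Z: go to s, push AZ → (s, bababa, AZ)
  read b, top A: go to q, push XA → (q, ababa, XAZ)
  read a, top X: go to s, push YX → (s, baba, YXAZ)
  ε-move, top Y: go to s, push X → (s, baba, XXAZ)
  read b, top X: go to q, push ε → (q, aba, XAZ)
  read a, top X: go to s, push YX → (s, ba, YXAZ)
  ε-move, top Y: go to s, push X → (s, ba, XXAZ)
  read b, top X: go to q, push ε → (q, a, XAZ)
  read a, top X: go to s, push YX → (s, ε, YXAZ)
  ε-move, top Y: go to s, push X → (s, ε, XXAZ)
All input consumed in state s with stack XXAZ.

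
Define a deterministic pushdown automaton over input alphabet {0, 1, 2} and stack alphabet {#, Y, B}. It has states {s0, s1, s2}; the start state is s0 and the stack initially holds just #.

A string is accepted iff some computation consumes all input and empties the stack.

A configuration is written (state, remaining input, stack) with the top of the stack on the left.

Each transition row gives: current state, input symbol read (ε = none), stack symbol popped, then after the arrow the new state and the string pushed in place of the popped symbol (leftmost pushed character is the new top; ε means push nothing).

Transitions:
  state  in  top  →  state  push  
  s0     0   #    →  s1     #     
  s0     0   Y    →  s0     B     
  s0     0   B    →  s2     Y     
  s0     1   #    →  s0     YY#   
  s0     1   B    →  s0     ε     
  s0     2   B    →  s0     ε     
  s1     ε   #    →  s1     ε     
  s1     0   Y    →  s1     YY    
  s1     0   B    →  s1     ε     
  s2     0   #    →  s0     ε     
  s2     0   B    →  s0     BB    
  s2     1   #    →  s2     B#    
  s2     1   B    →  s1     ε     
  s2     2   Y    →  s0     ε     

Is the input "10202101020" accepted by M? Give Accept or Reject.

Accept

(s0, 10202101020, #)
  read 1, top #: go to s0, push YY# → (s0, 0202101020, YY#)
  read 0, top Y: go to s0, push B → (s0, 202101020, BY#)
  read 2, top B: go to s0, push ε → (s0, 02101020, Y#)
  read 0, top Y: go to s0, push B → (s0, 2101020, B#)
  read 2, top B: go to s0, push ε → (s0, 101020, #)
  read 1, top #: go to s0, push YY# → (s0, 01020, YY#)
  read 0, top Y: go to s0, push B → (s0, 1020, BY#)
  read 1, top B: go to s0, push ε → (s0, 020, Y#)
  read 0, top Y: go to s0, push B → (s0, 20, B#)
  read 2, top B: go to s0, push ε → (s0, 0, #)
  read 0, top #: go to s1, push # → (s1, ε, #)
  ε-move, top #: go to s1, push ε → (s1, ε, ε)
All input consumed and the stack is empty.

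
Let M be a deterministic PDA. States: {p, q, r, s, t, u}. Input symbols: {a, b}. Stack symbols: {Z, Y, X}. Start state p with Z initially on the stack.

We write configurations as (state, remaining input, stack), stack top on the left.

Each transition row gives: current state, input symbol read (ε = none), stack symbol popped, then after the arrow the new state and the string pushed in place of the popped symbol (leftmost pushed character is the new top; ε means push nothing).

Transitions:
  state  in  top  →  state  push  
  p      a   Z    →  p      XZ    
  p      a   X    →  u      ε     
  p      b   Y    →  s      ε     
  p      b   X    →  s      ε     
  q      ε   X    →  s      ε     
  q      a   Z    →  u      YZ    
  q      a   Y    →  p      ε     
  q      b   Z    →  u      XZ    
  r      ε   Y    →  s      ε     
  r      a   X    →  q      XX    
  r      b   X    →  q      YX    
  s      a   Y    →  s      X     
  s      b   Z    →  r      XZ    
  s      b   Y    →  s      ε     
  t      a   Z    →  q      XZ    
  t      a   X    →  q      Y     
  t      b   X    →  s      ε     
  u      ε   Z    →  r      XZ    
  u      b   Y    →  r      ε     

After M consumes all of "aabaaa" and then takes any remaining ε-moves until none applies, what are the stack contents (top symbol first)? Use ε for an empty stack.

(p, aabaaa, Z)
  read a, top Z: go to p, push XZ → (p, abaaa, XZ)
  read a, top X: go to u, push ε → (u, baaa, Z)
  ε-move, top Z: go to r, push XZ → (r, baaa, XZ)
  read b, top X: go to q, push YX → (q, aaa, YXZ)
  read a, top Y: go to p, push ε → (p, aa, XZ)
  read a, top X: go to u, push ε → (u, a, Z)
  ε-move, top Z: go to r, push XZ → (r, a, XZ)
  read a, top X: go to q, push XX → (q, ε, XXZ)
  ε-move, top X: go to s, push ε → (s, ε, XZ)
All input consumed in state s with stack XZ.

XZ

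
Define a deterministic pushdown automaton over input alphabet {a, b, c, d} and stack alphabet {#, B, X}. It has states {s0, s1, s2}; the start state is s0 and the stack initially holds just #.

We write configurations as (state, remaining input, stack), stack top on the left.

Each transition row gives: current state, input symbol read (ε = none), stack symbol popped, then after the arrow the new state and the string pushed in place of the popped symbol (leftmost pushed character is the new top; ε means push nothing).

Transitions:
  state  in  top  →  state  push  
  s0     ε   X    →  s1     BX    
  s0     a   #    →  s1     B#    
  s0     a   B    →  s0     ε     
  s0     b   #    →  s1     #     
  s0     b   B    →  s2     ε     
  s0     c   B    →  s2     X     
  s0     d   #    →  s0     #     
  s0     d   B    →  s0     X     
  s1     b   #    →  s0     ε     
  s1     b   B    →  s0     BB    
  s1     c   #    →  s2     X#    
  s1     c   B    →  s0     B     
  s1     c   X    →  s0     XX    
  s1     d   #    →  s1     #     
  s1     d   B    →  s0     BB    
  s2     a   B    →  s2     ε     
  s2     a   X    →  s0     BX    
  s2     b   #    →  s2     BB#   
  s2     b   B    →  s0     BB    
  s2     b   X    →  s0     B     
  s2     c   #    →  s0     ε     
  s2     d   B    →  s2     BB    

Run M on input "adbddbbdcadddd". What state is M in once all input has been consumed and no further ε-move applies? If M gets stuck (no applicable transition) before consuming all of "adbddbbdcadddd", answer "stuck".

(s0, adbddbbdcadddd, #)
  read a, top #: go to s1, push B# → (s1, dbddbbdcadddd, B#)
  read d, top B: go to s0, push BB → (s0, bddbbdcadddd, BB#)
  read b, top B: go to s2, push ε → (s2, ddbbdcadddd, B#)
  read d, top B: go to s2, push BB → (s2, dbbdcadddd, BB#)
  read d, top B: go to s2, push BB → (s2, bbdcadddd, BBB#)
  read b, top B: go to s0, push BB → (s0, bdcadddd, BBBB#)
  read b, top B: go to s2, push ε → (s2, dcadddd, BBB#)
  read d, top B: go to s2, push BB → (s2, cadddd, BBBB#)
No transition for (s2, c, top B); M blocks with input cadddd remaining.

stuck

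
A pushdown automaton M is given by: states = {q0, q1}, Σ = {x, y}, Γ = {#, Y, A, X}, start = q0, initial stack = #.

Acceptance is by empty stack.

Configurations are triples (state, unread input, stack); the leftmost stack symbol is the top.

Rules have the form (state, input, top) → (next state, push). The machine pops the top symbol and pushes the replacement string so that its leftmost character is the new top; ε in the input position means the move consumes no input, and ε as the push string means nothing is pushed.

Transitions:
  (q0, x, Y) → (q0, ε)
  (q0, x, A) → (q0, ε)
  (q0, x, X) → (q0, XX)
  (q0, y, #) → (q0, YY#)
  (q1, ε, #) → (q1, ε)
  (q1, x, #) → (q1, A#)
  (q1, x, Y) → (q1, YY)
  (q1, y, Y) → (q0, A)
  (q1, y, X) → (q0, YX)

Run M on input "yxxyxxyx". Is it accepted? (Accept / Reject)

Reject

No computation consumes all input and empties the stack.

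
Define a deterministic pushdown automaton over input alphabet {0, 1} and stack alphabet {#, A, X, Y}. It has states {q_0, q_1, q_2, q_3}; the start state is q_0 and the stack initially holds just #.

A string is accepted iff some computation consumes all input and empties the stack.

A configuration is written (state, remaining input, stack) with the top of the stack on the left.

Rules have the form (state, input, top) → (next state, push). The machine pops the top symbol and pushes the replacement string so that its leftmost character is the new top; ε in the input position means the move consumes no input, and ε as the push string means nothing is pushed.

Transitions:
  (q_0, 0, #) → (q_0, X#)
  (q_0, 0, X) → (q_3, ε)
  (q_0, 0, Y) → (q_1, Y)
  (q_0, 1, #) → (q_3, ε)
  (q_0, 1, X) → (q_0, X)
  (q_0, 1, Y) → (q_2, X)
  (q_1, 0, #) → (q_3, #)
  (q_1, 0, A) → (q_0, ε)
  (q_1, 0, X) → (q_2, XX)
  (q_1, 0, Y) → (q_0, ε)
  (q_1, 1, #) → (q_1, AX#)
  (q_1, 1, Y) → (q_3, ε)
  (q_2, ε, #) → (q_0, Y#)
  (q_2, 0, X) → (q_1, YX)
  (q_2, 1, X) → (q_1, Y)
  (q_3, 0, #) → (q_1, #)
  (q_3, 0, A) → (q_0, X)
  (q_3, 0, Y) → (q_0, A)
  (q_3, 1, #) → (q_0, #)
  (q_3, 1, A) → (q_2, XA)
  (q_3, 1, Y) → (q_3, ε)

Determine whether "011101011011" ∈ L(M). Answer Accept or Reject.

(q_0, 011101011011, #)
  read 0, top #: go to q_0, push X# → (q_0, 11101011011, X#)
  read 1, top X: go to q_0, push X → (q_0, 1101011011, X#)
  read 1, top X: go to q_0, push X → (q_0, 101011011, X#)
  read 1, top X: go to q_0, push X → (q_0, 01011011, X#)
  read 0, top X: go to q_3, push ε → (q_3, 1011011, #)
  read 1, top #: go to q_0, push # → (q_0, 011011, #)
  read 0, top #: go to q_0, push X# → (q_0, 11011, X#)
  read 1, top X: go to q_0, push X → (q_0, 1011, X#)
  read 1, top X: go to q_0, push X → (q_0, 011, X#)
  read 0, top X: go to q_3, push ε → (q_3, 11, #)
  read 1, top #: go to q_0, push # → (q_0, 1, #)
  read 1, top #: go to q_3, push ε → (q_3, ε, ε)
All input consumed and the stack is empty.

Accept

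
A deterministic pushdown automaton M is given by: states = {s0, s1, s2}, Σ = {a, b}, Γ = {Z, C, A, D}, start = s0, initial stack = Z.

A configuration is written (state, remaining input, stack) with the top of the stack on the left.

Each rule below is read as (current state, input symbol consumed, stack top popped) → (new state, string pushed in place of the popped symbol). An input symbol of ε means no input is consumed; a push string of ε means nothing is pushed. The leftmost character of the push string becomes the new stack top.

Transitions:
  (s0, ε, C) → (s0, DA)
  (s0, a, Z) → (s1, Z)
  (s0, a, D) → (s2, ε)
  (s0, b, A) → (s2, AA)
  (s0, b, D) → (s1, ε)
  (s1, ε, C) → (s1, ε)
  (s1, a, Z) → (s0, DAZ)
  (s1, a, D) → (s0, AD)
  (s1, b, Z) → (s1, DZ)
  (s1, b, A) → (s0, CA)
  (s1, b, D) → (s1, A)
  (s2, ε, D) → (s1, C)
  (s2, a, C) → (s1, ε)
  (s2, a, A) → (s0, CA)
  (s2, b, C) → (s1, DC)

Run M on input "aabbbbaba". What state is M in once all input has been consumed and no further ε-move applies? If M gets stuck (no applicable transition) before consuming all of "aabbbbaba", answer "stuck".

(s0, aabbbbaba, Z)
  read a, top Z: go to s1, push Z → (s1, abbbbaba, Z)
  read a, top Z: go to s0, push DAZ → (s0, bbbbaba, DAZ)
  read b, top D: go to s1, push ε → (s1, bbbaba, AZ)
  read b, top A: go to s0, push CA → (s0, bbaba, CAZ)
  ε-move, top C: go to s0, push DA → (s0, bbaba, DAAZ)
  read b, top D: go to s1, push ε → (s1, baba, AAZ)
  read b, top A: go to s0, push CA → (s0, aba, CAAZ)
  ε-move, top C: go to s0, push DA → (s0, aba, DAAAZ)
  read a, top D: go to s2, push ε → (s2, ba, AAAZ)
No transition for (s2, b, top A); M blocks with input ba remaining.

stuck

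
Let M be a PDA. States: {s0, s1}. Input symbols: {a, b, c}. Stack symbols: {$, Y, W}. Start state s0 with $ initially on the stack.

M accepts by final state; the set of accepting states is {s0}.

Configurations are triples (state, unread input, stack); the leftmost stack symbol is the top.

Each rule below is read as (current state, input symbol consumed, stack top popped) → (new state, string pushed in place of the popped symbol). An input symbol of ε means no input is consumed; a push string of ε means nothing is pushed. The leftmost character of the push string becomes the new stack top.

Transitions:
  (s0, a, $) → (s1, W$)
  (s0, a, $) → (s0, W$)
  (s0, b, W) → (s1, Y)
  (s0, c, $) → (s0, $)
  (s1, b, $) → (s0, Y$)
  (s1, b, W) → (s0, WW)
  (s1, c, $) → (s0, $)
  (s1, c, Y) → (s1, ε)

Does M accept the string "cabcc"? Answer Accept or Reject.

Accept

One accepting computation: (s0, cabcc, $) ⊢ (s0, abcc, $) ⊢ (s0, bcc, W$) ⊢ (s1, cc, Y$) ⊢ (s1, c, $) ⊢ (s0, ε, $)
All input consumed and state s0 ∈ F.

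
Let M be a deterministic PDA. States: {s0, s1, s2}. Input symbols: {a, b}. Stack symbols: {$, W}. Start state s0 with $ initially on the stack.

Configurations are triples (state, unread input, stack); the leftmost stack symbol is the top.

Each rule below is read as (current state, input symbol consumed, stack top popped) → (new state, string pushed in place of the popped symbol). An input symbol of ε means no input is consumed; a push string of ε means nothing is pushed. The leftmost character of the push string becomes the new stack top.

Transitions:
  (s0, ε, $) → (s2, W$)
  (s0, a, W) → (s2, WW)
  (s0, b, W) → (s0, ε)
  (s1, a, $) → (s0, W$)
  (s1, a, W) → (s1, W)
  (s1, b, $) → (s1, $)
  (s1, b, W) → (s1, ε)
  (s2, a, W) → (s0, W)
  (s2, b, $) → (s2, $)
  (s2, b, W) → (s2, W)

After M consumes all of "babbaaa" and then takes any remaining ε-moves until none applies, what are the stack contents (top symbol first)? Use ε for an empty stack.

WW$

(s0, babbaaa, $)
  ε-move, top $: go to s2, push W$ → (s2, babbaaa, W$)
  read b, top W: go to s2, push W → (s2, abbaaa, W$)
  read a, top W: go to s0, push W → (s0, bbaaa, W$)
  read b, top W: go to s0, push ε → (s0, baaa, $)
  ε-move, top $: go to s2, push W$ → (s2, baaa, W$)
  read b, top W: go to s2, push W → (s2, aaa, W$)
  read a, top W: go to s0, push W → (s0, aa, W$)
  read a, top W: go to s2, push WW → (s2, a, WW$)
  read a, top W: go to s0, push W → (s0, ε, WW$)
All input consumed in state s0 with stack WW$.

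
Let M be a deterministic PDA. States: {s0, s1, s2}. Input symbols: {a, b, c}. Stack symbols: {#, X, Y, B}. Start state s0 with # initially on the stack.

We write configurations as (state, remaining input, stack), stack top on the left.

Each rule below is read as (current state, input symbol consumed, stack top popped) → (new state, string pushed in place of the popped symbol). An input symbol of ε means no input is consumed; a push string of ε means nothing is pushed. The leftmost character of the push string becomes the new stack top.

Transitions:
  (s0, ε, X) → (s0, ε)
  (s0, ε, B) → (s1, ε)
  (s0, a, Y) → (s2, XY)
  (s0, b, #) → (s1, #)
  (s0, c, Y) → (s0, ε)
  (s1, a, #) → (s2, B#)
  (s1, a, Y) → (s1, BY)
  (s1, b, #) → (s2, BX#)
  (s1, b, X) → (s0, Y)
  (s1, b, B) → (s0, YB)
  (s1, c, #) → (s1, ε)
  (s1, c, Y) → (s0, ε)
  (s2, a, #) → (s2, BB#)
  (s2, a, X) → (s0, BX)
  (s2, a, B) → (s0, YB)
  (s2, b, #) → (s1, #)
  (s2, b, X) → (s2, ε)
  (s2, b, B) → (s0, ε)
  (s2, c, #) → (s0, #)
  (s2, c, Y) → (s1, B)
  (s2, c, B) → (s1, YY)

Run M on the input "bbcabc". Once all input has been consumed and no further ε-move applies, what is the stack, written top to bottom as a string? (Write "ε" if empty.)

(s0, bbcabc, #)
  read b, top #: go to s1, push # → (s1, bcabc, #)
  read b, top #: go to s2, push BX# → (s2, cabc, BX#)
  read c, top B: go to s1, push YY → (s1, abc, YYX#)
  read a, top Y: go to s1, push BY → (s1, bc, BYYX#)
  read b, top B: go to s0, push YB → (s0, c, YBYYX#)
  read c, top Y: go to s0, push ε → (s0, ε, BYYX#)
  ε-move, top B: go to s1, push ε → (s1, ε, YYX#)
All input consumed in state s1 with stack YYX#.

YYX#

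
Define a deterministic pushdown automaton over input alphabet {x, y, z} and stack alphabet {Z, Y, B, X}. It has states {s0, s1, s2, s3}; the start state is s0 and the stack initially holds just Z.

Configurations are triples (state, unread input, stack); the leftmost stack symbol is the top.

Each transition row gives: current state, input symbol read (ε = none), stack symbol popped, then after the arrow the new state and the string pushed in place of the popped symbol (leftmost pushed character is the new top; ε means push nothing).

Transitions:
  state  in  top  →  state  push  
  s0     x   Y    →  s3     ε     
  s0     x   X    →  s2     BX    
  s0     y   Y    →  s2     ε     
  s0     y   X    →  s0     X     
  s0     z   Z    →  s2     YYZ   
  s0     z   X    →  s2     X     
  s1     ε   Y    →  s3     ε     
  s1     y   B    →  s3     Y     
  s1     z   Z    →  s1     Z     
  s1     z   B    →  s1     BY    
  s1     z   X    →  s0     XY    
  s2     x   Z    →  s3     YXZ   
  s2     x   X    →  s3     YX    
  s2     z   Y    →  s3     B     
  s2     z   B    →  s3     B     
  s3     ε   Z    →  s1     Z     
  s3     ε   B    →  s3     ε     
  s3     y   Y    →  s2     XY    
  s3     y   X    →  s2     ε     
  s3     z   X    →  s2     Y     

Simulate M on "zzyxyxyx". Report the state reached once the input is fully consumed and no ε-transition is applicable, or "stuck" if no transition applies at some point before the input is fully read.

s3

(s0, zzyxyxyx, Z)
  read z, top Z: go to s2, push YYZ → (s2, zyxyxyx, YYZ)
  read z, top Y: go to s3, push B → (s3, yxyxyx, BYZ)
  ε-move, top B: go to s3, push ε → (s3, yxyxyx, YZ)
  read y, top Y: go to s2, push XY → (s2, xyxyx, XYZ)
  read x, top X: go to s3, push YX → (s3, yxyx, YXYZ)
  read y, top Y: go to s2, push XY → (s2, xyx, XYXYZ)
  read x, top X: go to s3, push YX → (s3, yx, YXYXYZ)
  read y, top Y: go to s2, push XY → (s2, x, XYXYXYZ)
  read x, top X: go to s3, push YX → (s3, ε, YXYXYXYZ)
All input consumed; M is in state s3.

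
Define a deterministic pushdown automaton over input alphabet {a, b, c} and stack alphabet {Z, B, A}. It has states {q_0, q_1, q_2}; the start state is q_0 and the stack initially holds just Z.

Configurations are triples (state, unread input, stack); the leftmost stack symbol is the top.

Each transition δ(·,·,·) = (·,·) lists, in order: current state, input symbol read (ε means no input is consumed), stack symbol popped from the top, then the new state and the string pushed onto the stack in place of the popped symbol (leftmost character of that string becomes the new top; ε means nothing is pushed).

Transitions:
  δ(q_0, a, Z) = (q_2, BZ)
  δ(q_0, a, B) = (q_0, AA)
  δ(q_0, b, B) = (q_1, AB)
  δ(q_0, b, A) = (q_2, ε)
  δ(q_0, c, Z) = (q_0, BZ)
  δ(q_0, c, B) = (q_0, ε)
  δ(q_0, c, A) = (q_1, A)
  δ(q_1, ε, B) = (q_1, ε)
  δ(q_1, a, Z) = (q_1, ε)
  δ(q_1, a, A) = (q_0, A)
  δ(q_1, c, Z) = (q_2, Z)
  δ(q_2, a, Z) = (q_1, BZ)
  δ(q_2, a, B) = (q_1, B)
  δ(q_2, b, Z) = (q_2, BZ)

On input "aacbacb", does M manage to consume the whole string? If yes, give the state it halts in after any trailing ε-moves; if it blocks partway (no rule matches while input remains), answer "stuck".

q_2

(q_0, aacbacb, Z) ⊢ (q_2, acbacb, BZ) ⊢ (q_1, cbacb, BZ) ⊢ (q_1, cbacb, Z) ⊢ (q_2, bacb, Z) ⊢ (q_2, acb, BZ) ⊢ (q_1, cb, BZ) ⊢ (q_1, cb, Z) ⊢ (q_2, b, Z) ⊢ (q_2, ε, BZ)
All input consumed; M is in state q_2.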